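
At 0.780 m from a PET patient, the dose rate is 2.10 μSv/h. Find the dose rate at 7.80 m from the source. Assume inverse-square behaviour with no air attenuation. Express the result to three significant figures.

Since intensity falls as 1/r², the rate at 7.80 m is
(0.780/7.80)² = 0.01000, so 2.10 × 0.01000 = 0.02100 μSv/h.

0.0210 μSv/h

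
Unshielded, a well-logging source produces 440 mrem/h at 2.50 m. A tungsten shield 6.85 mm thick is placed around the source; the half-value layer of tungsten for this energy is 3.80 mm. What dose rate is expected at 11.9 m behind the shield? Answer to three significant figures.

Distance alone: 440 × (2.50/11.9)² = 440 × 0.04414 = 19.42 mrem/h.
Shield: 6.85/3.80 = 1.803 half-value layers → attenuation 2^(−1.803) = 0.2866.
Combined: 19.42 × 0.2866 = 5.566 mrem/h.

5.57 mrem/h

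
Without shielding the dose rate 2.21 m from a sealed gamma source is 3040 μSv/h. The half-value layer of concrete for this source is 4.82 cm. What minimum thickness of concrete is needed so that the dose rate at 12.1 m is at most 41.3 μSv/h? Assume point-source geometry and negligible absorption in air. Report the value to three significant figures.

6.25 cm

At 12.1 m, distance alone gives (2.21/12.1)² = 0.03336, so 3040 × 0.03336 = 101.4 μSv/h.
Further attenuation needed: 101.4/41.3 = 2.455.
n = log₂(2.455) = 1.296 half-value layers.
Thickness = 1.296 × 4.82 cm = 6.247 cm.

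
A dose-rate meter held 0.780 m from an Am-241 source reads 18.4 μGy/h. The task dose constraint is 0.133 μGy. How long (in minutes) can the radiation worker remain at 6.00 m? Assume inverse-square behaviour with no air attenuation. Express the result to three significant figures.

25.7 min

Since intensity falls as 1/r², rate at 6.00 m:
18.4 × (0.780/6.00)² = 18.4 × 0.01690 = 0.3110 μGy/h.
Stay time = 0.133 μGy ÷ 0.3110 μGy/h = 0.4277 h = 25.66 min.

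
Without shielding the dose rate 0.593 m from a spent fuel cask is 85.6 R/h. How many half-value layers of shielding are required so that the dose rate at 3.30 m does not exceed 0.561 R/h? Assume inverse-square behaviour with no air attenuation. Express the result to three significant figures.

2.30 half-value layers

At 3.30 m, distance alone gives 85.6 × (0.593/3.30)² = 85.6 × 0.03229 = 2.764 R/h.
Further attenuation needed: 2.764/0.561 = 4.927.
n = log₂(4.927) = 2.301 half-value layers.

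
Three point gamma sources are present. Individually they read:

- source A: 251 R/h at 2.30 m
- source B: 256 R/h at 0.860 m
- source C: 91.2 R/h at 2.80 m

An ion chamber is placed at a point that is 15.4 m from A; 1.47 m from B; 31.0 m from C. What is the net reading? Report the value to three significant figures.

94.0 R/h

By superposition, sum each source's inverse-square contribution:
A: 251 × (2.30/15.4)² = 5.599 R/h
B: 256 × (0.860/1.47)² = 87.62 R/h
C: 91.2 × (2.80/31.0)² = 0.7440 R/h
Total = 5.599 + 87.62 + 0.7440 = 93.96 R/h.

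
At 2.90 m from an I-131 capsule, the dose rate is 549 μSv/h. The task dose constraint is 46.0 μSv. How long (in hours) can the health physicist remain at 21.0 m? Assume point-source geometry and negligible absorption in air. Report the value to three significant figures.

Applying the 1/r² law, rate at 21.0 m:
(2.90/21.0)² = 0.01907, so 549 × 0.01907 = 10.47 μSv/h.
Stay time = 46.0 μSv ÷ 10.47 μSv/h = 4.394 h.

4.39 h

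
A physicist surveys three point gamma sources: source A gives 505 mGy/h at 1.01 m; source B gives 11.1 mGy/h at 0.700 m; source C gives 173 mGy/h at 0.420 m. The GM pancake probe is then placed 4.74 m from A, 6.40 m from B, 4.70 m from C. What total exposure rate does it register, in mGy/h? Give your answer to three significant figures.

24.4 mGy/h

By superposition, sum each source's inverse-square contribution:
A: 505 × (1.01/4.74)² = 22.93 mGy/h
B: 11.1 × (0.700/6.40)² = 0.1328 mGy/h
C: 173 × (0.420/4.70)² = 1.381 mGy/h
Total = 22.93 + 0.1328 + 1.381 = 24.44 mGy/h.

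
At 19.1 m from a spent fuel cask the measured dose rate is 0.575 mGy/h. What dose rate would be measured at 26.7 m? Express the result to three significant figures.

0.294 mGy/h

Using I₁d₁² = I₂d₂², scaling from 19.1 m to 26.7 m:
0.575 × (19.1/26.7)² = 0.575 × 0.5117 = 0.2942 mGy/h.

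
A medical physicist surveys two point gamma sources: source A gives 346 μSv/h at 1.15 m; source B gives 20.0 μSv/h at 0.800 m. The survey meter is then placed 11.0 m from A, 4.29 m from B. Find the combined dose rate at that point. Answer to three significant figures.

By superposition, sum each source's inverse-square contribution:
A: 346 × (1.15/11.0)² = 3.782 μSv/h
B: 20.0 × (0.800/4.29)² = 0.6955 μSv/h
Total = 3.782 + 0.6955 = 4.478 μSv/h.

4.48 μSv/h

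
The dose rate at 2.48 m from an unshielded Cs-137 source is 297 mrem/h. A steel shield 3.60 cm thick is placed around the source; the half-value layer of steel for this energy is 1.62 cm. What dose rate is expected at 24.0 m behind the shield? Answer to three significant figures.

Distance alone: (2.48/24.0)² = 0.01068, so 297 × 0.01068 = 3.172 mrem/h.
Shield: 3.60/1.62 = 2.222 half-value layers → attenuation 2^(−2.222) = 0.2143.
Combined: 3.172 × 0.2143 = 0.6798 mrem/h.

0.680 mrem/h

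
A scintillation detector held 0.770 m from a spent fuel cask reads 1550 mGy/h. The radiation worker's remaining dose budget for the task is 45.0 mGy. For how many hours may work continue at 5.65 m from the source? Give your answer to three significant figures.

Since intensity falls as 1/r², rate at 5.65 m:
(0.770/5.65)² = 0.01857, so 1550 × 0.01857 = 28.78 mGy/h.
Stay time = 45.0 mGy ÷ 28.78 mGy/h = 1.564 h.

1.56 h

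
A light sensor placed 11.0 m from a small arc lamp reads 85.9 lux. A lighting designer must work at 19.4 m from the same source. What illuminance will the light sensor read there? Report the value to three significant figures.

Applying the 1/r² law, scaling from 11.0 m to 19.4 m:
85.9 × (11.0/19.4)² = 85.9 × 0.3215 = 27.62 lux.

27.6 lux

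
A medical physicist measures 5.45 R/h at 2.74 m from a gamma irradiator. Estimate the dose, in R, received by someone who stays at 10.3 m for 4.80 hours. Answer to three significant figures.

1.85 R

By the inverse-square law, rate at 10.3 m:
5.45 × (2.74/10.3)² = 5.45 × 0.07077 = 0.3857 R/h.
Dose = rate × time = 0.3857 R/h × 4.800 h = 1.851 R.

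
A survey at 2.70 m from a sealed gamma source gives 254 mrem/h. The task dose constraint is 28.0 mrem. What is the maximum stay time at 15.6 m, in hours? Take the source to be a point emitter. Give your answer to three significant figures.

Intensity scales as (d₁/d₂)², so rate at 15.6 m:
254 × (2.70/15.6)² = 254 × 0.02996 = 7.610 mrem/h.
Stay time = 28.0 mrem ÷ 7.610 mrem/h = 3.679 h.

3.68 h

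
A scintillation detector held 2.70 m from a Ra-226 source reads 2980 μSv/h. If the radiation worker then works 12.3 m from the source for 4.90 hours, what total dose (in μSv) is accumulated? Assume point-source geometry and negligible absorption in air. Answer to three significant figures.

704 μSv

By the inverse-square law, rate at 12.3 m:
(2.70/12.3)² = 0.04819, so 2980 × 0.04819 = 143.6 μSv/h.
Dose = rate × time = 143.6 μSv/h × 4.900 h = 703.6 μSv.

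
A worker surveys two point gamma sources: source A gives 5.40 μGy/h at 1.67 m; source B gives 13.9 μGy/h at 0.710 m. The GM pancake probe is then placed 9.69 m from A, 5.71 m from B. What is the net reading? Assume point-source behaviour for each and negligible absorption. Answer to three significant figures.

Each source contributes Iᵢ·(dᵢ/rᵢ)²; contributions add.
A: 5.40 × (1.67/9.69)² = 0.1604 μGy/h
B: 13.9 × (0.710/5.71)² = 0.2149 μGy/h
Total = 0.1604 + 0.2149 = 0.3753 μGy/h.

0.375 μGy/h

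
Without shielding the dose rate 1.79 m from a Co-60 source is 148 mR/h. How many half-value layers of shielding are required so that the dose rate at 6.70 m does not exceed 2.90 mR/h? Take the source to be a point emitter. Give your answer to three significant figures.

1.86 half-value layers

At 6.70 m, distance alone gives (1.79/6.70)² = 0.07138, so 148 × 0.07138 = 10.56 mR/h.
Further attenuation needed: 10.56/2.90 = 3.641.
n = log₂(3.641) = 1.864 half-value layers.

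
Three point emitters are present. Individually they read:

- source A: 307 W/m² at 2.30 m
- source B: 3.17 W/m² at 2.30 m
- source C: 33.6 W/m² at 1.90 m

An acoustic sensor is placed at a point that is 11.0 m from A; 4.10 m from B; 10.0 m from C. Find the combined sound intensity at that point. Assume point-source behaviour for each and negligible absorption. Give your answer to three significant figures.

15.6 W/m²

Each source contributes Iᵢ·(dᵢ/rᵢ)²; contributions add.
A: 307 × (2.30/11.0)² = 13.42 W/m²
B: 3.17 × (2.30/4.10)² = 0.9976 W/m²
C: 33.6 × (1.90/10.0)² = 1.213 W/m²
Total = 13.42 + 0.9976 + 1.213 = 15.63 W/m².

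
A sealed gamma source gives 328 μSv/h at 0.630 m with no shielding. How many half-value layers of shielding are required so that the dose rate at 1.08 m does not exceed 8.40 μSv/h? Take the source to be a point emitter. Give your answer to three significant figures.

At 1.08 m, distance alone gives 328 × (0.630/1.08)² = 328 × 0.3403 = 111.6 μSv/h.
Further attenuation needed: 111.6/8.40 = 13.29.
n = log₂(13.29) = 3.732 half-value layers.

3.73 half-value layers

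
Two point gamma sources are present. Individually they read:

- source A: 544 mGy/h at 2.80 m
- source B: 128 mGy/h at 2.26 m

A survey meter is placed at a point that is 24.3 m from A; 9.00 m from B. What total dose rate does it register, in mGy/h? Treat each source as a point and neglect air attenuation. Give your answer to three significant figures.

15.3 mGy/h

By superposition, sum each source's inverse-square contribution:
A: 544 × (2.80/24.3)² = 7.223 mGy/h
B: 128 × (2.26/9.00)² = 8.071 mGy/h
Total = 7.223 + 8.071 = 15.29 mGy/h.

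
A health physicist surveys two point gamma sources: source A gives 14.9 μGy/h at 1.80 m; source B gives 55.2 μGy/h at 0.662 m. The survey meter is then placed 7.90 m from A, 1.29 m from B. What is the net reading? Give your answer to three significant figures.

Each source contributes Iᵢ·(dᵢ/rᵢ)²; contributions add.
A: 14.9 × (1.80/7.90)² = 0.7735 μGy/h
B: 55.2 × (0.662/1.29)² = 14.54 μGy/h
Total = 0.7735 + 14.54 = 15.31 μGy/h.

15.3 μGy/h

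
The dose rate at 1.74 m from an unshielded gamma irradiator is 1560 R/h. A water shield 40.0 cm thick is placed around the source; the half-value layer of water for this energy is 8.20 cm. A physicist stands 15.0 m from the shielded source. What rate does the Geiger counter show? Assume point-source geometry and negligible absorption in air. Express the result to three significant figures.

Distance alone: (1.74/15.0)² = 0.01346, so 1560 × 0.01346 = 21.00 R/h.
Shield: 40.0/8.20 = 4.878 half-value layers → attenuation 2^(−4.878) = 0.03401.
Combined: 21.00 × 0.03401 = 0.7142 R/h.

0.714 R/h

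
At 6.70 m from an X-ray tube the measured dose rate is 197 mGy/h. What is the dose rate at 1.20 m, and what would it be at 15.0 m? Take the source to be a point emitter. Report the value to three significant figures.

Intensity scales as (d₁/d₂)², so
At 1.20 m: (6.70/1.20)² = 31.17, so 197 × 31.17 = 6140 mGy/h
At 15.0 m: 6140 × (1.20/15.0)² = 6140 × 0.006400 = 39.30 mGy/h.

6140 mGy/h; 39.3 mGy/h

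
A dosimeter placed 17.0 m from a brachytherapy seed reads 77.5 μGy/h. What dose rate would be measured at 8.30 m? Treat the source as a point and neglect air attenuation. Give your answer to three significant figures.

325 μGy/h

Intensity scales as (d₁/d₂)², so scaling from 17.0 m to 8.30 m:
(17.0/8.30)² = 4.195, so 77.5 × 4.195 = 325.1 μGy/h.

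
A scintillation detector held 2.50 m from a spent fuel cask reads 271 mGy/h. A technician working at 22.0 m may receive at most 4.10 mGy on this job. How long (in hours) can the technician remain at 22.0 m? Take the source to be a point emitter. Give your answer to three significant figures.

1.17 h

Applying the 1/r² law, rate at 22.0 m:
271 × (2.50/22.0)² = 271 × 0.01291 = 3.499 mGy/h.
Stay time = 4.10 mGy ÷ 3.499 mGy/h = 1.172 h.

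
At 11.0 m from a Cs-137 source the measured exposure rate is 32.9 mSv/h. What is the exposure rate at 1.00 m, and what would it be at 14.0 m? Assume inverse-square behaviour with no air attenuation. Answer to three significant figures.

Applying the 1/r² law,
At 1.00 m: (11.0/1.00)² = 121.0, so 32.9 × 121.0 = 3981 mSv/h
At 14.0 m: (1.00/14.0)² = 0.005102, so 3981 × 0.005102 = 20.31 mSv/h.

3980 mSv/h; 20.3 mSv/h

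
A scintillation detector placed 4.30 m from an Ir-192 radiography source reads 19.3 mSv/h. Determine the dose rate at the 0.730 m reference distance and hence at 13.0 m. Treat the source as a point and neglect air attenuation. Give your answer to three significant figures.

By the inverse-square law,
At 0.730 m: 19.3 × (4.30/0.730)² = 19.3 × 34.70 = 669.7 mSv/h
At 13.0 m: 669.7 × (0.730/13.0)² = 669.7 × 0.003153 = 2.112 mSv/h.

670 mSv/h; 2.11 mSv/h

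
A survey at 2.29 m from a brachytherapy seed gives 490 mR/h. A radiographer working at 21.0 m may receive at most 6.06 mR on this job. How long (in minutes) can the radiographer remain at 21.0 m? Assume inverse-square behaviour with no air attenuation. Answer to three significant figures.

Applying the 1/r² law, rate at 21.0 m:
490 × (2.29/21.0)² = 490 × 0.01189 = 5.826 mR/h.
Stay time = 6.06 mR ÷ 5.826 mR/h = 1.040 h = 62.40 min.

62.4 min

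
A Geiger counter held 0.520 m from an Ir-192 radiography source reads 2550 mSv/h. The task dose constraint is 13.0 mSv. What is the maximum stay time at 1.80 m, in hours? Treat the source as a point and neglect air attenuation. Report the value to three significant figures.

0.0611 h

Using I₁d₁² = I₂d₂², rate at 1.80 m:
(0.520/1.80)² = 0.08346, so 2550 × 0.08346 = 212.8 mSv/h.
Stay time = 13.0 mSv ÷ 212.8 mSv/h = 0.06109 h.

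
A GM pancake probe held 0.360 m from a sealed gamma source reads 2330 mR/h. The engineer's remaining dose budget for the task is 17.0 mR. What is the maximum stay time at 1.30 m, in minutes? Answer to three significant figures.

5.71 min

By the inverse-square law, rate at 1.30 m:
2330 × (0.360/1.30)² = 2330 × 0.07669 = 178.7 mR/h.
Stay time = 17.0 mR ÷ 178.7 mR/h = 0.09513 h = 5.708 min.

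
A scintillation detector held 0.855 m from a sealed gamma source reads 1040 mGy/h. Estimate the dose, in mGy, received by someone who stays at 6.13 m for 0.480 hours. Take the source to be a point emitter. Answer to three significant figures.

By the inverse-square law, rate at 6.13 m:
(0.855/6.13)² = 0.01945, so 1040 × 0.01945 = 20.23 mGy/h.
Dose = rate × time = 20.23 mGy/h × 0.4800 h = 9.710 mGy.

9.71 mGy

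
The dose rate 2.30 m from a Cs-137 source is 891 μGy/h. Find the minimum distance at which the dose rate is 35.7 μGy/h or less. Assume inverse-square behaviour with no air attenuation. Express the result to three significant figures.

11.5 m

Since intensity falls as 1/r², d₂ = d₁·√(I₁/I₂).
I₁/I₂ = 891/35.7 = 24.96, so d₂ = 2.30 × √24.96 = 11.49 m.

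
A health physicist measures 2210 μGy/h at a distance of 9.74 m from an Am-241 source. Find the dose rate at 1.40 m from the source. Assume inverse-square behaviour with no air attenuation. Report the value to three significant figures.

Intensity scales as (d₁/d₂)², so the rate at 1.40 m is
(9.74/1.40)² = 48.40, so 2210 × 48.40 = 107000 μGy/h.

107000 μGy/h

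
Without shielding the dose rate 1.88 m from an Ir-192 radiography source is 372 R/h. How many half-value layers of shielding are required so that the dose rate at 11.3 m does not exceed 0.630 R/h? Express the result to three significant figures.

At 11.3 m, distance alone gives 372 × (1.88/11.3)² = 372 × 0.02768 = 10.30 R/h.
Further attenuation needed: 10.30/0.630 = 16.35.
n = log₂(16.35) = 4.031 half-value layers.

4.03 half-value layers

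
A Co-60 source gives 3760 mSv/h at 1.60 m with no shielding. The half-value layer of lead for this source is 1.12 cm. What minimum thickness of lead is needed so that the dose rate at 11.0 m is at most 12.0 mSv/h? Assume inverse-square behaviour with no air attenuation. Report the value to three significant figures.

At 11.0 m, distance alone gives 3760 × (1.60/11.0)² = 3760 × 0.02116 = 79.56 mSv/h.
Further attenuation needed: 79.56/12.0 = 6.630.
n = log₂(6.630) = 2.729 half-value layers.
Thickness = 2.729 × 1.12 cm = 3.056 cm.

3.06 cm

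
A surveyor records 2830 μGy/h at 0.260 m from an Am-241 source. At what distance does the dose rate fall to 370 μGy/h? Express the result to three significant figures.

Using I₁d₁² = I₂d₂², d₂ = d₁·√(I₁/I₂).
I₁/I₂ = 2830/370 = 7.649, so d₂ = 0.260 × √7.649 = 0.7191 m.

0.719 m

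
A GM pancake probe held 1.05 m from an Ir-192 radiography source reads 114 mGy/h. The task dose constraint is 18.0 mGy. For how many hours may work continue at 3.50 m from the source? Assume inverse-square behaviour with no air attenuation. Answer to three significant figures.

1.75 h

Intensity scales as (d₁/d₂)², so rate at 3.50 m:
114 × (1.05/3.50)² = 114 × 0.09000 = 10.26 mGy/h.
Stay time = 18.0 mGy ÷ 10.26 mGy/h = 1.754 h.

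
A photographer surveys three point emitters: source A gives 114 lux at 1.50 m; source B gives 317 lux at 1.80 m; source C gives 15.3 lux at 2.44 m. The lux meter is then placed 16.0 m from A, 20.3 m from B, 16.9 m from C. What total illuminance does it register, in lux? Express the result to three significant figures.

3.81 lux

Each source contributes Iᵢ·(dᵢ/rᵢ)²; contributions add.
A: 114 × (1.50/16.0)² = 1.002 lux
B: 317 × (1.80/20.3)² = 2.492 lux
C: 15.3 × (2.44/16.9)² = 0.3189 lux
Total = 1.002 + 2.492 + 0.3189 = 3.813 lux.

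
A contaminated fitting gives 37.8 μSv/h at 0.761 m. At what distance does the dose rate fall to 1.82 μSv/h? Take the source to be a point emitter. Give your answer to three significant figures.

3.47 m

Intensity scales as (d₁/d₂)², so d₂ = d₁·√(I₁/I₂).
I₁/I₂ = 37.8/1.82 = 20.77, so d₂ = 0.761 × √20.77 = 3.468 m.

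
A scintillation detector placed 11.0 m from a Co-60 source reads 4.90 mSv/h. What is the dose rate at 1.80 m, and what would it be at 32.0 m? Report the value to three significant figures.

Intensity scales as (d₁/d₂)², so
At 1.80 m: (11.0/1.80)² = 37.35, so 4.90 × 37.35 = 183.0 mSv/h
At 32.0 m: (1.80/32.0)² = 0.003164, so 183.0 × 0.003164 = 0.5790 mSv/h.

183 mSv/h; 0.579 mSv/h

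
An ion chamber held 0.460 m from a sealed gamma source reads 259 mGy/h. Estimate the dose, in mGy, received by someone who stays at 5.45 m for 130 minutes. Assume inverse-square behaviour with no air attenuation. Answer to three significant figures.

4.00 mGy

Using I₁d₁² = I₂d₂², rate at 5.45 m:
(0.460/5.45)² = 0.007124, so 259 × 0.007124 = 1.845 mGy/h.
Dose = rate × time = 1.845 mGy/h × 2.167 h = 3.998 mGy.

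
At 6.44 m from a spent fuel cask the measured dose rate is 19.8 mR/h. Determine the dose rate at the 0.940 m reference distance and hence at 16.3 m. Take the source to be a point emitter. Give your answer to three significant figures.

929 mR/h; 3.09 mR/h

Using I₁d₁² = I₂d₂²,
At 0.940 m: 19.8 × (6.44/0.940)² = 19.8 × 46.94 = 929.4 mR/h
At 16.3 m: 929.4 × (0.940/16.3)² = 929.4 × 0.003326 = 3.091 mR/h.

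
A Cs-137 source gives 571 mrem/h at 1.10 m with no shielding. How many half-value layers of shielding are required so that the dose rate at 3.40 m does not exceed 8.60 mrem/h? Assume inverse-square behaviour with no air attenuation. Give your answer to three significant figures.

At 3.40 m, distance alone gives 571 × (1.10/3.40)² = 571 × 0.1047 = 59.78 mrem/h.
Further attenuation needed: 59.78/8.60 = 6.951.
n = log₂(6.951) = 2.797 half-value layers.

2.80 half-value layers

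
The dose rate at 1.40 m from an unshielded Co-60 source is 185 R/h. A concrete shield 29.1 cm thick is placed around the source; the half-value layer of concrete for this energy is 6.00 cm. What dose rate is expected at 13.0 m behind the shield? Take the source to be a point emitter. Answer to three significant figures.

Distance alone: (1.40/13.0)² = 0.01160, so 185 × 0.01160 = 2.146 R/h.
Shield: 29.1/6.00 = 4.850 half-value layers → attenuation 2^(−4.850) = 0.03467.
Combined: 2.146 × 0.03467 = 0.07440 R/h.

0.0744 R/h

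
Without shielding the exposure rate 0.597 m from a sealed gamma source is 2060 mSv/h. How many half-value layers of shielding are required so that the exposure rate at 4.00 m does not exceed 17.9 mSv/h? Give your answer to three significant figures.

1.36 half-value layers

At 4.00 m, distance alone gives 2060 × (0.597/4.00)² = 2060 × 0.02228 = 45.90 mSv/h.
Further attenuation needed: 45.90/17.9 = 2.564.
n = log₂(2.564) = 1.358 half-value layers.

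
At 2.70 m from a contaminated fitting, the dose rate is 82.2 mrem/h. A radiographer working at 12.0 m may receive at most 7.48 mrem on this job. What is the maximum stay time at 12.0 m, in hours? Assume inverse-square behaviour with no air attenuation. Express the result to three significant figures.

By the inverse-square law, rate at 12.0 m:
82.2 × (2.70/12.0)² = 82.2 × 0.05063 = 4.162 mrem/h.
Stay time = 7.48 mrem ÷ 4.162 mrem/h = 1.797 h.

1.80 h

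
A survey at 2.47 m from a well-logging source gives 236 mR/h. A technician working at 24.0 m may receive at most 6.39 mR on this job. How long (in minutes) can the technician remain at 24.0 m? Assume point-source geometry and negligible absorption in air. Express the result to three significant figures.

Applying the 1/r² law, rate at 24.0 m:
(2.47/24.0)² = 0.01059, so 236 × 0.01059 = 2.499 mR/h.
Stay time = 6.39 mR ÷ 2.499 mR/h = 2.557 h = 153.4 min.

153 min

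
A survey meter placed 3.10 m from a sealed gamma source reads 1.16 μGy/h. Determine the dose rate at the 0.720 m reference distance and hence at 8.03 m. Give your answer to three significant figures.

Since intensity falls as 1/r²,
At 0.720 m: (3.10/0.720)² = 18.54, so 1.16 × 18.54 = 21.51 μGy/h
At 8.03 m: 21.51 × (0.720/8.03)² = 21.51 × 0.008040 = 0.1729 μGy/h.

21.5 μGy/h; 0.173 μGy/h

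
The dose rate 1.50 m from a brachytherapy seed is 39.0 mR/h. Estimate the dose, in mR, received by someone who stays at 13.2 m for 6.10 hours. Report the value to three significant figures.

Using I₁d₁² = I₂d₂², rate at 13.2 m:
(1.50/13.2)² = 0.01291, so 39.0 × 0.01291 = 0.5035 mR/h.
Dose = rate × time = 0.5035 mR/h × 6.100 h = 3.071 mR.

3.07 mR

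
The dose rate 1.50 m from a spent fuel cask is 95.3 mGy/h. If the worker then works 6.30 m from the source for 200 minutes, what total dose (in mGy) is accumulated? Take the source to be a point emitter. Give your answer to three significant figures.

18.0 mGy

By the inverse-square law, rate at 6.30 m:
(1.50/6.30)² = 0.05669, so 95.3 × 0.05669 = 5.403 mGy/h.
Dose = rate × time = 5.403 mGy/h × 3.333 h = 18.01 mGy.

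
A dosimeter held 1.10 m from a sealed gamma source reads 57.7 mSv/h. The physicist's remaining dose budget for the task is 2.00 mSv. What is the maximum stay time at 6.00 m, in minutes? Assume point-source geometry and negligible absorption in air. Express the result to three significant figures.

61.9 min

Applying the 1/r² law, rate at 6.00 m:
(1.10/6.00)² = 0.03361, so 57.7 × 0.03361 = 1.939 mSv/h.
Stay time = 2.00 mSv ÷ 1.939 mSv/h = 1.031 h = 61.86 min.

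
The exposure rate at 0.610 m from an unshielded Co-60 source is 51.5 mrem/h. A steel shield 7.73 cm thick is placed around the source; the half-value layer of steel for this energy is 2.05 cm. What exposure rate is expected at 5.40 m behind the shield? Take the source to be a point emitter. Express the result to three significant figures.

0.0481 mrem/h

Distance alone: 51.5 × (0.610/5.40)² = 51.5 × 0.01276 = 0.6571 mrem/h.
Shield: 7.73/2.05 = 3.771 half-value layers → attenuation 2^(−3.771) = 0.07325.
Combined: 0.6571 × 0.07325 = 0.04813 mrem/h.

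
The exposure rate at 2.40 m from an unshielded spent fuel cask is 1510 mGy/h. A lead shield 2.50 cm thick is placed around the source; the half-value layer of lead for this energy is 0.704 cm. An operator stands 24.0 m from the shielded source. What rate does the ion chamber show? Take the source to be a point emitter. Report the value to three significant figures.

1.29 mGy/h

Distance alone: 1510 × (2.40/24.0)² = 1510 × 0.01000 = 15.10 mGy/h.
Shield: 2.50/0.704 = 3.551 half-value layers → attenuation 2^(−3.551) = 0.08532.
Combined: 15.10 × 0.08532 = 1.288 mGy/h.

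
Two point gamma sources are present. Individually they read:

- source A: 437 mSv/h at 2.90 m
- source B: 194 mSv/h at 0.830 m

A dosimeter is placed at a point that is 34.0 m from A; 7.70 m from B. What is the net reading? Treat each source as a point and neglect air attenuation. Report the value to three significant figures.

5.43 mSv/h

By superposition, sum each source's inverse-square contribution:
A: 437 × (2.90/34.0)² = 3.179 mSv/h
B: 194 × (0.830/7.70)² = 2.254 mSv/h
Total = 3.179 + 2.254 = 5.433 mSv/h.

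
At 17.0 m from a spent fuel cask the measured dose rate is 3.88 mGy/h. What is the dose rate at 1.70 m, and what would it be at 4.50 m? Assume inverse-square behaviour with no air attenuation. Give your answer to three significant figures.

388 mGy/h; 55.4 mGy/h

By the inverse-square law,
At 1.70 m: (17.0/1.70)² = 100.0, so 3.88 × 100.0 = 388.0 mGy/h
At 4.50 m: 388.0 × (1.70/4.50)² = 388.0 × 0.1427 = 55.37 mGy/h.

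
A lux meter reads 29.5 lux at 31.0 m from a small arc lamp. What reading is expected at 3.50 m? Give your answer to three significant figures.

2310 lux

By the inverse-square law, the rate at 3.50 m is
(31.0/3.50)² = 78.45, so 29.5 × 78.45 = 2314 lux.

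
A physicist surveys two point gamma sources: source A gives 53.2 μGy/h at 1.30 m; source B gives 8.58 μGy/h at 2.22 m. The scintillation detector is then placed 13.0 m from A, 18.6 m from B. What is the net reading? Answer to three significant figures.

By superposition, sum each source's inverse-square contribution:
A: 53.2 × (1.30/13.0)² = 0.5320 μGy/h
B: 8.58 × (2.22/18.6)² = 0.1222 μGy/h
Total = 0.5320 + 0.1222 = 0.6542 μGy/h.

0.654 μGy/h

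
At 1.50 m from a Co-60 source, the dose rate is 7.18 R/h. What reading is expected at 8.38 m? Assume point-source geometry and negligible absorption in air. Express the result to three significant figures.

0.230 R/h

Intensity scales as (d₁/d₂)², so the rate at 8.38 m is
(1.50/8.38)² = 0.03204, so 7.18 × 0.03204 = 0.2300 R/h.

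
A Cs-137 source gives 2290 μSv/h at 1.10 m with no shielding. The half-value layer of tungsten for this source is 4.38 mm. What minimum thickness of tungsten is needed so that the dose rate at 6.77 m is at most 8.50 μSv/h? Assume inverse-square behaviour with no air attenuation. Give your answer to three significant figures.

12.4 mm

At 6.77 m, distance alone gives (1.10/6.77)² = 0.02640, so 2290 × 0.02640 = 60.46 μSv/h.
Further attenuation needed: 60.46/8.50 = 7.113.
n = log₂(7.113) = 2.830 half-value layers.
Thickness = 2.830 × 4.38 mm = 12.40 mm.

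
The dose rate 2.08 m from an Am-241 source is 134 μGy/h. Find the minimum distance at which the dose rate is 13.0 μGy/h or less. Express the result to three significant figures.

Since intensity falls as 1/r², d₂ = d₁·√(I₁/I₂).
I₁/I₂ = 134/13.0 = 10.31, so d₂ = 2.08 × √10.31 = 6.679 m.

6.68 m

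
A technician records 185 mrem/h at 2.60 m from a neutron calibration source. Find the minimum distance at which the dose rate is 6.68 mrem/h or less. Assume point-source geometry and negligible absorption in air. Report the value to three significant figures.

13.7 m

By the inverse-square law, d₂ = d₁·√(I₁/I₂).
I₁/I₂ = 185/6.68 = 27.69, so d₂ = 2.60 × √27.69 = 13.68 m.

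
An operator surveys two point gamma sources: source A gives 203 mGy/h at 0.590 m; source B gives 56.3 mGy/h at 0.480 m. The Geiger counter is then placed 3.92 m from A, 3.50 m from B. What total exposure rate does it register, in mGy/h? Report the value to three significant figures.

5.66 mGy/h

By superposition, sum each source's inverse-square contribution:
A: 203 × (0.590/3.92)² = 4.599 mGy/h
B: 56.3 × (0.480/3.50)² = 1.059 mGy/h
Total = 4.599 + 1.059 = 5.658 mGy/h.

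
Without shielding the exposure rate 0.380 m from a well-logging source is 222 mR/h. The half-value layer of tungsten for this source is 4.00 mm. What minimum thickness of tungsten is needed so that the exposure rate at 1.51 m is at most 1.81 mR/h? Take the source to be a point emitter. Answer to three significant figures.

11.8 mm

At 1.51 m, distance alone gives 222 × (0.380/1.51)² = 222 × 0.06333 = 14.06 mR/h.
Further attenuation needed: 14.06/1.81 = 7.768.
n = log₂(7.768) = 2.958 half-value layers.
Thickness = 2.958 × 4.00 mm = 11.83 mm.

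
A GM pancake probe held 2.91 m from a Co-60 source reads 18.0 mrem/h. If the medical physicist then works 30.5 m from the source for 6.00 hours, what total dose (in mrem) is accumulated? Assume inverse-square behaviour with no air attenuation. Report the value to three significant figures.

0.983 mrem

Applying the 1/r² law, rate at 30.5 m:
18.0 × (2.91/30.5)² = 18.0 × 0.009103 = 0.1639 mrem/h.
Dose = rate × time = 0.1639 mrem/h × 6.000 h = 0.9834 mrem.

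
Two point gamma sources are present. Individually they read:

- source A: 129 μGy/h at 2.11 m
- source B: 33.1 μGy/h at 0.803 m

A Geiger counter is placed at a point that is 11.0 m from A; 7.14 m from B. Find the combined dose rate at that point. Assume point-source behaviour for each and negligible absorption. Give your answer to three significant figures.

Each source contributes Iᵢ·(dᵢ/rᵢ)²; contributions add.
A: 129 × (2.11/11.0)² = 4.746 μGy/h
B: 33.1 × (0.803/7.14)² = 0.4187 μGy/h
Total = 4.746 + 0.4187 = 5.165 μGy/h.

5.17 μGy/h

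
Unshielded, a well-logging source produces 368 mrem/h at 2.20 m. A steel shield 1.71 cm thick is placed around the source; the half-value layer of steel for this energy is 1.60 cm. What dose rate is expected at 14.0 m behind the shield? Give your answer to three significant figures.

Distance alone: 368 × (2.20/14.0)² = 368 × 0.02469 = 9.086 mrem/h.
Shield: 1.71/1.60 = 1.069 half-value layers → attenuation 2^(−1.069) = 0.4766.
Combined: 9.086 × 0.4766 = 4.330 mrem/h.

4.33 mrem/h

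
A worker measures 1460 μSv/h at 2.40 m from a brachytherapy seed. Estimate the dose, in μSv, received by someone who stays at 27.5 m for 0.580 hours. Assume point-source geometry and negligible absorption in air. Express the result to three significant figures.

Using I₁d₁² = I₂d₂², rate at 27.5 m:
(2.40/27.5)² = 0.007617, so 1460 × 0.007617 = 11.12 μSv/h.
Dose = rate × time = 11.12 μSv/h × 0.5800 h = 6.450 μSv.

6.45 μSv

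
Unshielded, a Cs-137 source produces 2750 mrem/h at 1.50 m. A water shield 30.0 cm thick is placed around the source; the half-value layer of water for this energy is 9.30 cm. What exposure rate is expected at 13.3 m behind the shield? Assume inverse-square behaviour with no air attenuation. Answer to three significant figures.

Distance alone: 2750 × (1.50/13.3)² = 2750 × 0.01272 = 34.98 mrem/h.
Shield: 30.0/9.30 = 3.226 half-value layers → attenuation 2^(−3.226) = 0.1069.
Combined: 34.98 × 0.1069 = 3.739 mrem/h.

3.74 mrem/h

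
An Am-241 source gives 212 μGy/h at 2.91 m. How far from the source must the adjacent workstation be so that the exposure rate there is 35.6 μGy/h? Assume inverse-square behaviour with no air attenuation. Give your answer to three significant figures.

7.10 m

Applying the 1/r² law, d₂ = d₁·√(I₁/I₂).
I₁/I₂ = 212/35.6 = 5.955, so d₂ = 2.91 × √5.955 = 7.101 m.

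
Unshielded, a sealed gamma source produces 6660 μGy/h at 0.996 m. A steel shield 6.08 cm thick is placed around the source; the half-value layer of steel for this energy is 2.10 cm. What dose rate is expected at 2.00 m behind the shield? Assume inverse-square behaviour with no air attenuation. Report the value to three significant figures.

222 μGy/h

Distance alone: 6660 × (0.996/2.00)² = 6660 × 0.2480 = 1652 μGy/h.
Shield: 6.08/2.10 = 2.895 half-value layers → attenuation 2^(−2.895) = 0.1344.
Combined: 1652 × 0.1344 = 222.0 μGy/h.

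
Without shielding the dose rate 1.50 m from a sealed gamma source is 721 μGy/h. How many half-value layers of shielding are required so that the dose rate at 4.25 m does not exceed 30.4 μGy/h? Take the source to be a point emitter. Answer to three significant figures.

At 4.25 m, distance alone gives (1.50/4.25)² = 0.1246, so 721 × 0.1246 = 89.84 μGy/h.
Further attenuation needed: 89.84/30.4 = 2.955.
n = log₂(2.955) = 1.563 half-value layers.

1.56 half-value layers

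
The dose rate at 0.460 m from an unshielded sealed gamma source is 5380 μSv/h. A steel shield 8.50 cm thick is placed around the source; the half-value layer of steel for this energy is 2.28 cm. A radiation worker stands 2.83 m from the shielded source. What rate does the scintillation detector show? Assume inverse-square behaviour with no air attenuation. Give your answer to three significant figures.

10.7 μSv/h

Distance alone: (0.460/2.83)² = 0.02642, so 5380 × 0.02642 = 142.1 μSv/h.
Shield: 8.50/2.28 = 3.728 half-value layers → attenuation 2^(−3.728) = 0.07547.
Combined: 142.1 × 0.07547 = 10.72 μSv/h.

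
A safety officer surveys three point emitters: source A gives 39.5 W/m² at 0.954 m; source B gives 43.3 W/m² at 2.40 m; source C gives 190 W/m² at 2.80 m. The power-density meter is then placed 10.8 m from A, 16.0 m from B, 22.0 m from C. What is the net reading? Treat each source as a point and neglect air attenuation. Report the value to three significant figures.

4.36 W/m²

By superposition, sum each source's inverse-square contribution:
A: 39.5 × (0.954/10.8)² = 0.3082 W/m²
B: 43.3 × (2.40/16.0)² = 0.9742 W/m²
C: 190 × (2.80/22.0)² = 3.078 W/m²
Total = 0.3082 + 0.9742 + 3.078 = 4.360 W/m².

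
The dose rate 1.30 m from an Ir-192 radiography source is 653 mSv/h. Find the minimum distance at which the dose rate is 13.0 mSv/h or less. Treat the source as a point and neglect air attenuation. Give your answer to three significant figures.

9.21 m

Using I₁d₁² = I₂d₂², d₂ = d₁·√(I₁/I₂).
I₁/I₂ = 653/13.0 = 50.23, so d₂ = 1.30 × √50.23 = 9.214 m.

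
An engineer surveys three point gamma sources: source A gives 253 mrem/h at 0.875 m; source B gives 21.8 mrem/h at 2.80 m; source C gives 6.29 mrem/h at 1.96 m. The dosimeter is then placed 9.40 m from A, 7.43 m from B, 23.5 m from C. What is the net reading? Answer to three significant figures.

By superposition, sum each source's inverse-square contribution:
A: 253 × (0.875/9.40)² = 2.192 mrem/h
B: 21.8 × (2.80/7.43)² = 3.096 mrem/h
C: 6.29 × (1.96/23.5)² = 0.04375 mrem/h
Total = 2.192 + 3.096 + 0.04375 = 5.332 mrem/h.

5.33 mrem/h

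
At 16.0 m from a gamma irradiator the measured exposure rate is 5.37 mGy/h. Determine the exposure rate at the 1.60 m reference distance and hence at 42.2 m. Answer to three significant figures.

537 mGy/h; 0.772 mGy/h

Using I₁d₁² = I₂d₂²,
At 1.60 m: 5.37 × (16.0/1.60)² = 5.37 × 100.0 = 537.0 mGy/h
At 42.2 m: (1.60/42.2)² = 0.001438, so 537.0 × 0.001438 = 0.7722 mGy/h.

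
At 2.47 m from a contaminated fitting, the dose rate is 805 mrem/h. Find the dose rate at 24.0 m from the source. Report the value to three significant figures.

Applying the 1/r² law, the rate at 24.0 m is
805 × (2.47/24.0)² = 805 × 0.01059 = 8.525 mrem/h.

8.53 mrem/h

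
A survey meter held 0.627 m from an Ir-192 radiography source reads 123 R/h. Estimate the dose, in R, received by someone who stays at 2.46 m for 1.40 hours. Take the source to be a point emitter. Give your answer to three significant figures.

11.2 R

Intensity scales as (d₁/d₂)², so rate at 2.46 m:
123 × (0.627/2.46)² = 123 × 0.06496 = 7.990 R/h.
Dose = rate × time = 7.990 R/h × 1.400 h = 11.19 R.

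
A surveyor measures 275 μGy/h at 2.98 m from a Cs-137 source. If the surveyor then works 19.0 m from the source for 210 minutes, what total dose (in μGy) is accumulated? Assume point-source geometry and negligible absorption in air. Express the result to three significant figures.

23.7 μGy

By the inverse-square law, rate at 19.0 m:
(2.98/19.0)² = 0.02460, so 275 × 0.02460 = 6.765 μGy/h.
Dose = rate × time = 6.765 μGy/h × 3.500 h = 23.68 μGy.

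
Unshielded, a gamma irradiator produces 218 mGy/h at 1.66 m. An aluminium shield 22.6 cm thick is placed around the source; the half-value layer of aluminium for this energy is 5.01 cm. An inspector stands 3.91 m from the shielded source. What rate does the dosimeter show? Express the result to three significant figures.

1.72 mGy/h

Distance alone: 218 × (1.66/3.91)² = 218 × 0.1802 = 39.28 mGy/h.
Shield: 22.6/5.01 = 4.511 half-value layers → attenuation 2^(−4.511) = 0.04386.
Combined: 39.28 × 0.04386 = 1.723 mGy/h.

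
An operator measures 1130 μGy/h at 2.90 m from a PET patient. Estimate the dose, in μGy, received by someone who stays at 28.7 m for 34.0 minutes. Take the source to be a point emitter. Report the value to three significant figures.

6.54 μGy

Since intensity falls as 1/r², rate at 28.7 m:
1130 × (2.90/28.7)² = 1130 × 0.01021 = 11.54 μGy/h.
Dose = rate × time = 11.54 μGy/h × 0.5667 h = 6.540 μGy.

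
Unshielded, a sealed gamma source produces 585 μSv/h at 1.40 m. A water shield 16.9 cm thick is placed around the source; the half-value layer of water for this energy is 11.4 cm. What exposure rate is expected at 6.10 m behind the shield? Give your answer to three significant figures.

Distance alone: 585 × (1.40/6.10)² = 585 × 0.05267 = 30.81 μSv/h.
Shield: 16.9/11.4 = 1.482 half-value layers → attenuation 2^(−1.482) = 0.3580.
Combined: 30.81 × 0.3580 = 11.03 μSv/h.

11.0 μSv/h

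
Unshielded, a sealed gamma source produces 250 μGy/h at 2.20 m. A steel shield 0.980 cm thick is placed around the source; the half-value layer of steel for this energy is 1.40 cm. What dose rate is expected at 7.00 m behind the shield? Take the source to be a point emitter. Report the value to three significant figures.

Distance alone: 250 × (2.20/7.00)² = 250 × 0.09878 = 24.70 μGy/h.
Shield: 0.980/1.40 = 0.7000 half-value layers → attenuation 2^(−0.7000) = 0.6156.
Combined: 24.70 × 0.6156 = 15.21 μGy/h.

15.2 μGy/h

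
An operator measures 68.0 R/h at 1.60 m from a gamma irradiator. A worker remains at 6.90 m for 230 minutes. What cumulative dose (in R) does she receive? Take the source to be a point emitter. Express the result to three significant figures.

Using I₁d₁² = I₂d₂², rate at 6.90 m:
(1.60/6.90)² = 0.05377, so 68.0 × 0.05377 = 3.656 R/h.
Dose = rate × time = 3.656 R/h × 3.833 h = 14.01 R.

14.0 R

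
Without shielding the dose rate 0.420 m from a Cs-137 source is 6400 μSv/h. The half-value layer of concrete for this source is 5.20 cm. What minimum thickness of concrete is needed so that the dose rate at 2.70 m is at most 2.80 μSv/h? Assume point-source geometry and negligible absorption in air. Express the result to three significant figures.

At 2.70 m, distance alone gives (0.420/2.70)² = 0.02420, so 6400 × 0.02420 = 154.9 μSv/h.
Further attenuation needed: 154.9/2.80 = 55.32.
n = log₂(55.32) = 5.790 half-value layers.
Thickness = 5.790 × 5.20 cm = 30.11 cm.

30.1 cm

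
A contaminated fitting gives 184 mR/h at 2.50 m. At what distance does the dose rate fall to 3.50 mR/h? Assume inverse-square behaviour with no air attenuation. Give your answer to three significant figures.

Using I₁d₁² = I₂d₂², d₂ = d₁·√(I₁/I₂).
I₁/I₂ = 184/3.50 = 52.57, so d₂ = 2.50 × √52.57 = 18.13 m.

18.1 m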